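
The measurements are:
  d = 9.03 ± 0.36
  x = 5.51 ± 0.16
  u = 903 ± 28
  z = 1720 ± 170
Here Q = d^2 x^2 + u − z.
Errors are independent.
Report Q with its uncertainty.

1660 ± 299

Let p = d^2·x^2 = 2480. δp/p = √((2·δd/d)² + (2·δx/x)²) = √(0.00636 + 0.00337) = 0.0986, so δp = 244.
Q = p + u − z: δQ = √(δp² + δu² + δz²) = √(59600 + 784 + 28900) = 299
Q = 1660.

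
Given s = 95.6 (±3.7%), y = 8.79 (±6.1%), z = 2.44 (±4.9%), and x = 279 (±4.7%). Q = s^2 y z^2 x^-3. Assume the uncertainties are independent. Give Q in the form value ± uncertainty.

Relative error in a monomial: (δQ/Q)² = Σ (nᵢ · δxᵢ/xᵢ)².
  (2·δs/s)² = (2×0.0370)² = 0.00548;  (1·δy/y)² = (1×0.0610)² = 0.00372;  (2·δz/z)² = (2×0.0490)² = 0.00960;  (-3·δx/x)² = (-3×0.0470)² = 0.0199
δQ/Q = √(0.0387) = 0.197
Q = 0.0220, so δQ = 0.197 × 0.0220 = 0.00433.

0.0220 ± 0.00433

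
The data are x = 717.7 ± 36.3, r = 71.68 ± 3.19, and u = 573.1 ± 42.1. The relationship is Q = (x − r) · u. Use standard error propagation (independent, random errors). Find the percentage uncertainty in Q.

Let w = x − r = 646.0. δw = √(δx² + δr²) = √(1320 + 10.2) = 36.4, so δw/w = 0.0564.
Q is then a monomial in w, u:
δQ/Q = √((δw/w)² + (1·δu/u)²) = √(0.00318 + 0.00540) = 0.0926

9.26%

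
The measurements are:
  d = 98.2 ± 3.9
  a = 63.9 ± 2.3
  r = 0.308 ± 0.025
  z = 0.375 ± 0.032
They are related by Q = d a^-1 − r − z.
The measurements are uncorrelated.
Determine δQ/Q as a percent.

Let p = d·a^-1 = 1.54. δp/p = √((1·δd/d)² + (-1·δa/a)²) = √(0.00158 + 0.00130) = 0.0536, so δp = 0.0824.
Q = p − r − z: δQ = √(δp² + δr² + δz²) = √(0.00678 + 0.000625 + 0.00102) = 0.0918
Q = 0.854, so δQ/Q = 0.0918/0.854 = 0.108.

10.8%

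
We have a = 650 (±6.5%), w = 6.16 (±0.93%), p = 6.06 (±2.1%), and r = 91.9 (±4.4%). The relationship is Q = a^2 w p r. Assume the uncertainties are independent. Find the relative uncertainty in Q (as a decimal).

Relative error in a monomial: (δQ/Q)² = Σ (nᵢ · δxᵢ/xᵢ)².
  (2·δa/a)² = (2×0.0650)² = 0.0169;  (1·δw/w)² = (1×0.00930)² = 8.65e-05;  (1·δp/p)² = (1×0.0210)² = 0.000441;  (1·δr/r)² = (1×0.0440)² = 0.00194
δQ/Q = √(0.0194) = 0.139

0.139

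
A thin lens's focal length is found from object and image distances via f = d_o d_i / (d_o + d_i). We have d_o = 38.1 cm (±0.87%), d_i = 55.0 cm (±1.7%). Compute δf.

0.195 cm

∂f/∂d_o = (d_i/(d_o+d_i))² = 0.349;  ∂f/∂d_i = (d_o/(d_o+d_i))² = 0.167
δf = √((∂f/∂d_o · δd_o)² + (∂f/∂d_i · δd_i)²) = √(0.0134 + 0.0245) = 0.195 cm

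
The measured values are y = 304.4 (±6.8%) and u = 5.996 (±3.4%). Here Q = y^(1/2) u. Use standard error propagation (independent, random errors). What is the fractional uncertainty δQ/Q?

0.0481

Since Q is a product/quotient, work with relative uncertainties:
  (½·δy/y)² = (0.5×0.0680)² = 0.00116;  (1·δu/u)² = (1×0.0340)² = 0.00116
δQ/Q = √(0.00231) = 0.0481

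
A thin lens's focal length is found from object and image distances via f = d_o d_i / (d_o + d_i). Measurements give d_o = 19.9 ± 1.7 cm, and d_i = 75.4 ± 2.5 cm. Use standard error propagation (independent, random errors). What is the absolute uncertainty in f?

1.07 cm

∂f/∂d_o = (d_i/(d_o+d_i))² = 0.626;  ∂f/∂d_i = (d_o/(d_o+d_i))² = 0.0436
δf = √((∂f/∂d_o · δd_o)² + (∂f/∂d_i · δd_i)²) = √(1.13 + 0.0119) = 1.07 cm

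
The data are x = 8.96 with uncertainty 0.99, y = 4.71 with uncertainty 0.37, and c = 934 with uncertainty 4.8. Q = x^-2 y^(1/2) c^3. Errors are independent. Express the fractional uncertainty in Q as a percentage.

Q is a product of powers, so relative uncertainties combine in quadrature:
  (-2·δx/x)² = (-2×0.110)² = 0.0488;  (½·δy/y)² = (0.5×0.0786)² = 0.00154;  (3·δc/c)² = (3×0.00514)² = 0.000238
δQ/Q = √(0.0506) = 0.225

22.5%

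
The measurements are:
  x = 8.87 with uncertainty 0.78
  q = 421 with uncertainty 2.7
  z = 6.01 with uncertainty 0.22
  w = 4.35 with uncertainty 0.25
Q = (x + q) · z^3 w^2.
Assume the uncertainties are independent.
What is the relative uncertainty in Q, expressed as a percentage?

Let u = x + q = 430. δu = √(δx² + δq²) = √(0.608 + 7.29) = 2.81, so δu/u = 0.00654.
Q is then a monomial in u, z, w:
δQ/Q = √((δu/u)² + (3·δz/z)² + (2·δw/w)²) = √(4.27e-05 + 0.0121 + 0.0132) = 0.159

15.9%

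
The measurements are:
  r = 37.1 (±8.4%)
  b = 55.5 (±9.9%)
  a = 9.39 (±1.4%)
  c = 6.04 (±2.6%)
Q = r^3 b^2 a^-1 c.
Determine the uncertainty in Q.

3.26e+07

Since Q is a product/quotient, work with relative uncertainties:
  (3·δr/r)² = (3×0.0840)² = 0.0635;  (2·δb/b)² = (2×0.0990)² = 0.0392;  (-1·δa/a)² = (-1×0.0140)² = 0.000196;  (1·δc/c)² = (1×0.0260)² = 0.000676
δQ/Q = √(0.104) = 0.322
Q = 1.01e+08, so δQ = 0.322 × 1.01e+08 = 3.26e+07.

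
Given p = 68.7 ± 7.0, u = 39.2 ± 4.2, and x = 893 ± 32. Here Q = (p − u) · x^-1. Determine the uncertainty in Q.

Let w = p − u = 29.5. δw = √(δp² + δu²) = √(49.0 + 17.6) = 8.16, so δw/w = 0.277.
Q is then a monomial in w, x:
δQ/Q = √((δw/w)² + (-1·δx/x)²) = √(0.0766 + 0.00128) = 0.279
Q = 0.0330, so δQ = 0.279 × 0.0330 = 0.00922.

0.00922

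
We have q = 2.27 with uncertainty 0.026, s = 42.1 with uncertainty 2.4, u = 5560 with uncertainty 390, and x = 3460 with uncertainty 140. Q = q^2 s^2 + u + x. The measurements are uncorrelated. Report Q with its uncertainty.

Let p = q^2·s^2 = 9130. δp/p = √((2·δq/q)² + (2·δs/s)²) = √(0.000525 + 0.0130) = 0.116, so δp = 1060.
Q = p + u + x: δQ = √(δp² + δu² + δx²) = √(1.13e+06 + 1.52e+05 + 19600) = 1140
Q = 18200.

18200 ± 1140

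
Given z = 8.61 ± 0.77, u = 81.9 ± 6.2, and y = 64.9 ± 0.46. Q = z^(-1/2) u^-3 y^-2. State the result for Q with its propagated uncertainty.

(1.47 ± 0.342) × 10^-10

Each factor contributes (exponent × relative error)² to (δQ/Q)²:
  (−½·δz/z)² = (-0.5×0.0894)² = 0.00200;  (-3·δu/u)² = (-3×0.0757)² = 0.0516;  (-2·δy/y)² = (-2×0.00709)² = 0.000201
δQ/Q = √(0.0538) = 0.232
Q = 1.47e-10, so δQ = 0.232 × 1.47e-10 = 3.42e-11.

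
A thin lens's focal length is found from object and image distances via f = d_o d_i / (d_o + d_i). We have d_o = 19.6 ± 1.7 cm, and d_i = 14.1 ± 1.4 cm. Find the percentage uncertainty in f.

∂f/∂d_o = (d_i/(d_o+d_i))² = 0.175;  ∂f/∂d_i = (d_o/(d_o+d_i))² = 0.338
δf = √((∂f/∂d_o · δd_o)² + (∂f/∂d_i · δd_i)²) = √(0.0886 + 0.224) = 0.559 cm
f = 8.20 cm, so δf/f = 0.559/8.20 = 0.0682.

6.82%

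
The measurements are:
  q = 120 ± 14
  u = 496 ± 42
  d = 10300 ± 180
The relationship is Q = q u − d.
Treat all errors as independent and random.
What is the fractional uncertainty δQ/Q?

Let p = q·u = 59500. δp/p = √((1·δq/q)² + (1·δu/u)²) = √(0.0136 + 0.00717) = 0.144, so δp = 8580.
Q = p − d: δQ = √(δp² + δd²) = √(7.36e+07 + 32400) = 8580
Q = 49200, so δQ/Q = 8580/49200 = 0.174.

0.174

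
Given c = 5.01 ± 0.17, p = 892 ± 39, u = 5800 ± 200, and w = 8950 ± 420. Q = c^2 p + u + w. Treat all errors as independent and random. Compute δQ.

Let h = c^2·p = 22400. δh/h = √((2·δc/c)² + (1·δp/p)²) = √(0.00461 + 0.00191) = 0.0807, so δh = 1810.
Q = h + u + w: δQ = √(δh² + δu² + δw²) = √(3.27e+06 + 40000 + 1.76e+05) = 1870

1870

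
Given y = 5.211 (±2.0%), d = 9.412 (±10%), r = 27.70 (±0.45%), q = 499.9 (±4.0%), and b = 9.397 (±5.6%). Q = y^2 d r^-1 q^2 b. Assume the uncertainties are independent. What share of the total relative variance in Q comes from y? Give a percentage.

(δQ/Q)² = (2·δy/y)² + (1·δd/d)² + (-1·δr/r)² + (2·δq/q)² + (1·δb/b)²
  y term: (2×0.0200)² = 0.00160
  d term: (1×0.100)² = 0.0100
  r term: (-1×0.00450)² = 2.03e-05
  q term: (2×0.0400)² = 0.00640
  b term: (1×0.0560)² = 0.00314
Total = 0.0212. Share from y = 0.00160/0.0212 = 0.0756.

7.56%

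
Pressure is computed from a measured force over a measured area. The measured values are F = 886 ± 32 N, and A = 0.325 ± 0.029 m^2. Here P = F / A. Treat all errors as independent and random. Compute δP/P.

Since P is a product/quotient, work with relative uncertainties:
  (1·δF/F)² = (1×0.0361)² = 0.00130;  (-1·δA/A)² = (-1×0.0892)² = 0.00796
δP/P = √(0.00927) = 0.0963

0.0963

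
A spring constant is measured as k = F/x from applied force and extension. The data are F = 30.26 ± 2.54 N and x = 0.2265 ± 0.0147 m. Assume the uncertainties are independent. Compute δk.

14.2 N/m

k is a product of powers, so relative uncertainties combine in quadrature:
  (1·δF/F)² = (1×0.0839)² = 0.00705;  (-1·δx/x)² = (-1×0.0649)² = 0.00421
δk/k = √(0.0113) = 0.106
k = 133.6 N/m, so δk = 0.106 × 133.6 = 14.2 N/m.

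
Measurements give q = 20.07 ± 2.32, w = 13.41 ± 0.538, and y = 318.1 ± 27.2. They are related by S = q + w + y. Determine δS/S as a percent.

For a sum/difference, combine absolute errors in quadrature:
  (δq)² = 5.38;  (δw)² = 0.289;  (δy)² = 740
δS = √(746) = 27.3
S = 351.6, so δS/S = 27.3/351.6 = 0.0777.

7.77%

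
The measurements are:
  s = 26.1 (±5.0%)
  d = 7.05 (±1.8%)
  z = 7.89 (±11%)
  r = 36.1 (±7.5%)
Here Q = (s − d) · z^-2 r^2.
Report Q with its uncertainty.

Let u = s − d = 19.1. δu = √(δs² + δd²) = √(1.70 + 0.0161) = 1.31, so δu/u = 0.0688.
Q is then a monomial in u, z, r:
δQ/Q = √((δu/u)² + (-2·δz/z)² + (2·δr/r)²) = √(0.00474 + 0.0484 + 0.0225) = 0.275
Q = 399, so δQ = 0.275 × 399 = 110.

399 ± 110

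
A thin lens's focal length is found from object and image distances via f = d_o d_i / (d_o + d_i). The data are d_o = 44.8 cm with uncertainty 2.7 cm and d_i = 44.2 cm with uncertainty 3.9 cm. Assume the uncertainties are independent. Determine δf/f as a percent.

5.36%

∂f/∂d_o = (d_i/(d_o+d_i))² = 0.247;  ∂f/∂d_i = (d_o/(d_o+d_i))² = 0.253
δf = √((∂f/∂d_o · δd_o)² + (∂f/∂d_i · δd_i)²) = √(0.443 + 0.977) = 1.19 cm
f = 22.2 cm, so δf/f = 1.19/22.2 = 0.0536.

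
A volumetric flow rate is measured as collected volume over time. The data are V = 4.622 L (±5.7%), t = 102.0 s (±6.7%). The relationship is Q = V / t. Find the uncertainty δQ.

Products/powers → add relative errors in quadrature, weighted by exponent:
  (1·δV/V)² = (1×0.0570)² = 0.00325;  (-1·δt/t)² = (-1×0.0670)² = 0.00449
δQ/Q = √(0.00774) = 0.0880
Q = 0.04531 L/s, so δQ = 0.0880 × 0.04531 = 0.00399 L/s.

0.00399 L/s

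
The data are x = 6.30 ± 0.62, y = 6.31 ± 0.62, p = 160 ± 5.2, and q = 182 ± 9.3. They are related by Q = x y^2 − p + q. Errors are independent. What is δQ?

56.1

Let w = x·y^2 = 251. δw/w = √((1·δx/x)² + (2·δy/y)²) = √(0.00969 + 0.0386) = 0.220, so δw = 55.1.
Q = w − p + q: δQ = √(δw² + δp² + δq²) = √(3040 + 27.0 + 86.5) = 56.1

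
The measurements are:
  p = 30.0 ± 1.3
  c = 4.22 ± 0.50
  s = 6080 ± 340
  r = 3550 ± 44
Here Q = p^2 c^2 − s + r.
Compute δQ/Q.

0.301

Let w = p^2·c^2 = 16000. δw/w = √((2·δp/p)² + (2·δc/c)²) = √(0.00751 + 0.0562) = 0.252, so δw = 4040.
Q = w − s + r: δQ = √(δw² + δs² + δr²) = √(1.64e+07 + 1.16e+05 + 1940) = 4060
Q = 13500, so δQ/Q = 4060/13500 = 0.301.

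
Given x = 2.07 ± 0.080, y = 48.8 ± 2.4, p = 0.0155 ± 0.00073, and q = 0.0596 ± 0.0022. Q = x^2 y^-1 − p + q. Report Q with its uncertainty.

0.132 ± 0.00837

Let w = x^2·y^-1 = 0.0878. δw/w = √((2·δx/x)² + (-1·δy/y)²) = √(0.00597 + 0.00242) = 0.0916, so δw = 0.00804.
Q = w − p + q: δQ = √(δw² + δp² + δq²) = √(6.47e-05 + 5.33e-07 + 4.84e-06) = 0.00837
Q = 0.132.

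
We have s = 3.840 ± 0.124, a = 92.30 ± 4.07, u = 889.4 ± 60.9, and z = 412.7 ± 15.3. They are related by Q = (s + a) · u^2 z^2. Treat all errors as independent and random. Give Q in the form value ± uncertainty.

(1.295 ± 0.209) × 10^13

Let w = s + a = 96.14. δw = √(δs² + δa²) = √(0.0154 + 16.6) = 4.07, so δw/w = 0.0424.
Q is then a monomial in w, u, z:
δQ/Q = √((δw/w)² + (2·δu/u)² + (2·δz/z)²) = √(0.00179 + 0.0188 + 0.00550) = 0.161
Q = 1.295e+13, so δQ = 0.161 × 1.295e+13 = 2.09e+12.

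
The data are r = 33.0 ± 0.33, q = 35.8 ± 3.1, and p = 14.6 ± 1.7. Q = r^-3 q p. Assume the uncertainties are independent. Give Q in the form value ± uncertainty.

Relative error in a monomial: (δQ/Q)² = Σ (nᵢ · δxᵢ/xᵢ)².
  (-3·δr/r)² = (-3×0.0100)² = 0.000900;  (1·δq/q)² = (1×0.0866)² = 0.00750;  (1·δp/p)² = (1×0.116)² = 0.0136
δQ/Q = √(0.0220) = 0.148
Q = 0.0145, so δQ = 0.148 × 0.0145 = 0.00216.

0.0145 ± 0.00216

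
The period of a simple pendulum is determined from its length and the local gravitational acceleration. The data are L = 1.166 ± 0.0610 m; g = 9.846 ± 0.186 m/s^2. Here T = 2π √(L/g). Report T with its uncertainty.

T is a product of powers, so relative uncertainties combine in quadrature:
  (½·δL/L)² = (0.5×0.0523)² = 0.000684;  (−½·δg/g)² = (-0.5×0.0189)² = 8.92e-05
δT/T = √(0.000773) = 0.0278
T = 2.162 s, so δT = 0.0278 × 2.162 = 0.0601 s.

2.162 ± 0.0601 s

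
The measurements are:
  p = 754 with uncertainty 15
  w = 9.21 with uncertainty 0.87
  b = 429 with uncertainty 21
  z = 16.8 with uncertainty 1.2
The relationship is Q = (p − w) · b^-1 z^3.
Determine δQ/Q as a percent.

Let u = p − w = 745. δu = √(δp² + δw²) = √(225 + 0.757) = 15.0, so δu/u = 0.0202.
Q is then a monomial in u, b, z:
δQ/Q = √((δu/u)² + (-1·δb/b)² + (3·δz/z)²) = √(0.000407 + 0.00240 + 0.0459) = 0.221

22.1%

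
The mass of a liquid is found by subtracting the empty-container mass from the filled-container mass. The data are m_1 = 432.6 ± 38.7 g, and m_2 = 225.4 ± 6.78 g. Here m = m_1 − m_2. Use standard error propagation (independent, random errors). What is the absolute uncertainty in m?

Each term contributes (cᵢ δxᵢ)² to (δm)²:
  (δm_1)² = 1500;  (δm_2)² = 46.0
δm = √(1540) = 39.3 g

39.3 g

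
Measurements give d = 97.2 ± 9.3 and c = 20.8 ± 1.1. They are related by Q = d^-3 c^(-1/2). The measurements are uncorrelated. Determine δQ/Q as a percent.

28.8%

Products/powers → add relative errors in quadrature, weighted by exponent:
  (-3·δd/d)² = (-3×0.0957)² = 0.0824;  (−½·δc/c)² = (-0.5×0.0529)² = 0.000699
δQ/Q = √(0.0831) = 0.288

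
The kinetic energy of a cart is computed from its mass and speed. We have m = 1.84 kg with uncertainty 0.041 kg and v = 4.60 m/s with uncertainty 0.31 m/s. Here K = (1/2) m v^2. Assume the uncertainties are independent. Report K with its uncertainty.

K is a product of powers, so relative uncertainties combine in quadrature:
  (1·δm/m)² = (1×0.0223)² = 0.000497;  (2·δv/v)² = (2×0.0674)² = 0.0182
δK/K = √(0.0187) = 0.137
K = 19.5 J, so δK = 0.137 × 19.5 = 2.66 J.

19.5 ± 2.66 J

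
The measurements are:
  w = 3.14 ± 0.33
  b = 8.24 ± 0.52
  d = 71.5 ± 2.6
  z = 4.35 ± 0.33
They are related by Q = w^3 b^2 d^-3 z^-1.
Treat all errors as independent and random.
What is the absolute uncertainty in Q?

Since Q is a product/quotient, work with relative uncertainties:
  (3·δw/w)² = (3×0.105)² = 0.0994;  (2·δb/b)² = (2×0.0631)² = 0.0159;  (-3·δd/d)² = (-3×0.0364)² = 0.0119;  (-1·δz/z)² = (-1×0.0759)² = 0.00576
δQ/Q = √(0.133) = 0.365
Q = 0.00132, so δQ = 0.365 × 0.00132 = 0.000482.

0.000482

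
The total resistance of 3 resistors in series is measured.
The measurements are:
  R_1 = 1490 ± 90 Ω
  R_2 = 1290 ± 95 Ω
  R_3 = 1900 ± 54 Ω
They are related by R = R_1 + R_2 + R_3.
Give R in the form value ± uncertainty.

Absolute uncertainties add in quadrature for a linear combination:
  (δR_1)² = 8100;  (δR_2)² = 9020;  (δR_3)² = 2920
δR = √(20000) = 142 Ω
R = 4680 Ω.

4680 ± 142 Ω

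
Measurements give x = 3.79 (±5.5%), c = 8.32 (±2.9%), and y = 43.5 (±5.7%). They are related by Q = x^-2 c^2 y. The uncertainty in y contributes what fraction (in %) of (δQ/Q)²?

17.4%

(δQ/Q)² = (-2·δx/x)² + (2·δc/c)² + (1·δy/y)²
  x term: (-2×0.0550)² = 0.0121
  c term: (2×0.0290)² = 0.00336
  y term: (1×0.0570)² = 0.00325
Total = 0.0187. Share from y = 0.00325/0.0187 = 0.174.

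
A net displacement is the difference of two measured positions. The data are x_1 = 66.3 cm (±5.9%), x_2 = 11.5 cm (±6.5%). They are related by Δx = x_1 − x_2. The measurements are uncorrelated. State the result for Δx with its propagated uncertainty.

Each term contributes (cᵢ δxᵢ)² to (δΔx)²:
  (δx_1)² = 15.3;  (δx_2)² = 0.559
δΔx = √(15.9) = 3.98 cm
Δx = 54.8 cm.

54.8 ± 3.98 cm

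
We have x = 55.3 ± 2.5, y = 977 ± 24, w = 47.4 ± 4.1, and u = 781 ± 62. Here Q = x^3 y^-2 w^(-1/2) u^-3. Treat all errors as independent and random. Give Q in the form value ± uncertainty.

(5.40 ± 1.52) × 10^-11

Relative error in a monomial: (δQ/Q)² = Σ (nᵢ · δxᵢ/xᵢ)².
  (3·δx/x)² = (3×0.0452)² = 0.0184;  (-2·δy/y)² = (-2×0.0246)² = 0.00241;  (−½·δw/w)² = (-0.5×0.0865)² = 0.00187;  (-3·δu/u)² = (-3×0.0794)² = 0.0567
δQ/Q = √(0.0794) = 0.282
Q = 5.4e-11, so δQ = 0.282 × 5.4e-11 = 1.52e-11.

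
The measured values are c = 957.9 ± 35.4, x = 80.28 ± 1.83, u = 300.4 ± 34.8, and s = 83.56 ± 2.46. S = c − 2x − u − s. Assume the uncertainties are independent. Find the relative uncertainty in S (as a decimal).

Absolute uncertainties add in quadrature for a linear combination:
  (δc)² = 1250;  (2·δx)² = 13.4;  (δu)² = 1210;  (δs)² = 6.05
δS = √(2480) = 49.8
S = 413.4, so δS/S = 49.8/413.4 = 0.121.

0.121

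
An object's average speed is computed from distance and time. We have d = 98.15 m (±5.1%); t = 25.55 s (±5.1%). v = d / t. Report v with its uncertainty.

v is a product of powers, so relative uncertainties combine in quadrature:
  (1·δd/d)² = (1×0.0510)² = 0.00260;  (-1·δt/t)² = (-1×0.0510)² = 0.00260
δv/v = √(0.00520) = 0.0721
v = 3.841 m/s, so δv = 0.0721 × 3.841 = 0.277 m/s.

3.841 ± 0.277 m/s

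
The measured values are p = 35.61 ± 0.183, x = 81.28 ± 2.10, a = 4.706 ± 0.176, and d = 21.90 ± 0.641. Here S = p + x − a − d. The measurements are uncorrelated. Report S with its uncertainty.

Each term contributes (cᵢ δxᵢ)² to (δS)²:
  (δp)² = 0.0335;  (δx)² = 4.41;  (δa)² = 0.0310;  (δd)² = 0.411
δS = √(4.89) = 2.21
S = 90.28.

90.28 ± 2.21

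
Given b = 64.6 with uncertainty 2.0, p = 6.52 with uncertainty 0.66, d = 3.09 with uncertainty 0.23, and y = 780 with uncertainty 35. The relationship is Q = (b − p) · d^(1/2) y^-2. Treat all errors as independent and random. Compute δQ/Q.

Let u = b − p = 58.1. δu = √(δb² + δp²) = √(4.00 + 0.436) = 2.11, so δu/u = 0.0363.
Q is then a monomial in u, d, y:
δQ/Q = √((δu/u)² + (½·δd/d)² + (-2·δy/y)²) = √(0.00131 + 0.00139 + 0.00805) = 0.104

0.104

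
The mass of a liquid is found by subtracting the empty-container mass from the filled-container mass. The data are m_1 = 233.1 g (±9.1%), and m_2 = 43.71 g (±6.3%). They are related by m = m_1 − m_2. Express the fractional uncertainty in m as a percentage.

Absolute uncertainties add in quadrature for a linear combination:
  (δm_1)² = 450;  (δm_2)² = 7.58
δm = √(458) = 21.4 g
m = 189.4 g, so δm/m = 21.4/189.4 = 0.113.

11.3%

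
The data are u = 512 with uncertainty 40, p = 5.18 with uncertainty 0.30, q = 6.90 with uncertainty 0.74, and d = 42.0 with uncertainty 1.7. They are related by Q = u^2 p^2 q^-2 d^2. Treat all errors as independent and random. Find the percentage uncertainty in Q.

30.1%

Products/powers → add relative errors in quadrature, weighted by exponent:
  (2·δu/u)² = (2×0.0781)² = 0.0244;  (2·δp/p)² = (2×0.0579)² = 0.0134;  (-2·δq/q)² = (-2×0.107)² = 0.0460;  (2·δd/d)² = (2×0.0405)² = 0.00655
δQ/Q = √(0.0904) = 0.301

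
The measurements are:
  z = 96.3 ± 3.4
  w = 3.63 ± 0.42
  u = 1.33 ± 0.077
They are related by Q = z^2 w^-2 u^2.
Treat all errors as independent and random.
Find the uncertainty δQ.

334

Since Q is a product/quotient, work with relative uncertainties:
  (2·δz/z)² = (2×0.0353)² = 0.00499;  (-2·δw/w)² = (-2×0.116)² = 0.0535;  (2·δu/u)² = (2×0.0579)² = 0.0134
δQ/Q = √(0.0719) = 0.268
Q = 1240, so δQ = 0.268 × 1240 = 334.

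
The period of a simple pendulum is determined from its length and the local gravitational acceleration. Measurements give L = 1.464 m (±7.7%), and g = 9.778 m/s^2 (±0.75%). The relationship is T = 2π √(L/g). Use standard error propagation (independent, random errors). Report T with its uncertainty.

2.431 ± 0.0940 s

For a monomial T ∝ L^(1/2), g^(-1/2), fractional errors add in quadrature:
  (½·δL/L)² = (0.5×0.0770)² = 0.00148;  (−½·δg/g)² = (-0.5×0.00750)² = 1.41e-05
δT/T = √(0.00150) = 0.0387
T = 2.431 s, so δT = 0.0387 × 2.431 = 0.0940 s.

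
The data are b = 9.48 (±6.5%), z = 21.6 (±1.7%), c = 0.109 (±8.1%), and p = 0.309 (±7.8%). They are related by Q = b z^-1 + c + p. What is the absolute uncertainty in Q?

Let w = b·z^-1 = 0.439. δw/w = √((1·δb/b)² + (-1·δz/z)²) = √(0.00423 + 0.000289) = 0.0672, so δw = 0.0295.
Q = w + c + p: δQ = √(δw² + δc² + δp²) = √(0.000870 + 7.8e-05 + 0.000581) = 0.0391

0.0391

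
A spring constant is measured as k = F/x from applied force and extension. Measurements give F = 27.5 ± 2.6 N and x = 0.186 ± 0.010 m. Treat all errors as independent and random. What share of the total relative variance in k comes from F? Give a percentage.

75.6%

(δk/k)² = (1·δF/F)² + (-1·δx/x)²
  F term: (1×0.0945)² = 0.00894
  x term: (-1×0.0538)² = 0.00289
Total = 0.0118. Share from F = 0.00894/0.0118 = 0.756.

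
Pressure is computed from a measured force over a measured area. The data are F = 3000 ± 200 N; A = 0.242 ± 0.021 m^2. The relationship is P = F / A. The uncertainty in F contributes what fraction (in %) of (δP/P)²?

(δP/P)² = (1·δF/F)² + (-1·δA/A)²
  F term: (1×0.0667)² = 0.00444
  A term: (-1×0.0868)² = 0.00753
Total = 0.0120. Share from F = 0.00444/0.0120 = 0.371.

37.1%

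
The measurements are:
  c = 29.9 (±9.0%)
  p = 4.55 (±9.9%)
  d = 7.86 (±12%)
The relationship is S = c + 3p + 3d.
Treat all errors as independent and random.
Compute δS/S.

0.0616

Sums and differences: (δS)² = Σ (cᵢ δxᵢ)².
  (δc)² = 7.24;  (3·δp)² = 1.83;  (3·δd)² = 8.01
δS = √(17.1) = 4.13
S = 67.1, so δS/S = 4.13/67.1 = 0.0616.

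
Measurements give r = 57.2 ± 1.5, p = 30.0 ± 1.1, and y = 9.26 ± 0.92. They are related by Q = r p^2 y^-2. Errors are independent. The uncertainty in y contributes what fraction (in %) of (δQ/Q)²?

86.7%

(δQ/Q)² = (1·δr/r)² + (2·δp/p)² + (-2·δy/y)²
  r term: (1×0.0262)² = 0.000688
  p term: (2×0.0367)² = 0.00538
  y term: (-2×0.0994)² = 0.0395
Total = 0.0455. Share from y = 0.0395/0.0455 = 0.867.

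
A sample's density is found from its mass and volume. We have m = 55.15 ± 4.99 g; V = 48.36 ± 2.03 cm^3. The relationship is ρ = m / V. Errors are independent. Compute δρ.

Relative error in a monomial: (δρ/ρ)² = Σ (nᵢ · δxᵢ/xᵢ)².
  (1·δm/m)² = (1×0.0905)² = 0.00819;  (-1·δV/V)² = (-1×0.0420)² = 0.00176
δρ/ρ = √(0.00995) = 0.0997
ρ = 1.140 g/cm^3, so δρ = 0.0997 × 1.140 = 0.114 g/cm^3.

0.114 g/cm^3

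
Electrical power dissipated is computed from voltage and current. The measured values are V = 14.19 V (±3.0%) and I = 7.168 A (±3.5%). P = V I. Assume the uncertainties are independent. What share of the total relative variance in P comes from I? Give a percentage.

(δP/P)² = (1·δV/V)² + (1·δI/I)²
  V term: (1×0.0300)² = 0.000900
  I term: (1×0.0350)² = 0.00123
Total = 0.00213. Share from I = 0.00123/0.00213 = 0.576.

57.6%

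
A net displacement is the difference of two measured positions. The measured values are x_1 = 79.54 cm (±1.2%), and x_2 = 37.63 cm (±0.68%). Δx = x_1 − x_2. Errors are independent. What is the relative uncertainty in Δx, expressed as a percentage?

For a sum/difference, combine absolute errors in quadrature:
  (δx_1)² = 0.911;  (δx_2)² = 0.0655
δΔx = √(0.977) = 0.988 cm
Δx = 41.91 cm, so δΔx/Δx = 0.988/41.91 = 0.0236.

2.36%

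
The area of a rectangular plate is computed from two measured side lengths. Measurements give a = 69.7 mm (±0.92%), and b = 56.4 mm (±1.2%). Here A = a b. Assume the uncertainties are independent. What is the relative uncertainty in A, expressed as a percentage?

Each factor contributes (exponent × relative error)² to (δA/A)²:
  (1·δa/a)² = (1×0.00920)² = 8.46e-05;  (1·δb/b)² = (1×0.0120)² = 0.000144
δA/A = √(0.000229) = 0.0151

1.51%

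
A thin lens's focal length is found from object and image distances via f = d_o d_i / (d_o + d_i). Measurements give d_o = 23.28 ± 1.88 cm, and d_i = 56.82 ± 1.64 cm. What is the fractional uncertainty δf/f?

∂f/∂d_o = (d_i/(d_o+d_i))² = 0.503;  ∂f/∂d_i = (d_o/(d_o+d_i))² = 0.0845
δf = √((∂f/∂d_o · δd_o)² + (∂f/∂d_i · δd_i)²) = √(0.895 + 0.0192) = 0.956 cm
f = 16.51 cm, so δf/f = 0.956/16.51 = 0.0579.

0.0579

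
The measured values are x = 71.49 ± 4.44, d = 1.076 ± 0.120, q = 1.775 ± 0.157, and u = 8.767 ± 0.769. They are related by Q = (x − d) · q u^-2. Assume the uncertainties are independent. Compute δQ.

Let w = x − d = 70.41. δw = √(δx² + δd²) = √(19.7 + 0.0144) = 4.44, so δw/w = 0.0631.
Q is then a monomial in w, q, u:
δQ/Q = √((δw/w)² + (1·δq/q)² + (-2·δu/u)²) = √(0.00398 + 0.00782 + 0.0308) = 0.206
Q = 1.626, so δQ = 0.206 × 1.626 = 0.336.

0.336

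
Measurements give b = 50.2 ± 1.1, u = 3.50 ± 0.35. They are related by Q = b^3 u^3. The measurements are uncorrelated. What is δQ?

Each factor contributes (exponent × relative error)² to (δQ/Q)²:
  (3·δb/b)² = (3×0.0219)² = 0.00432;  (3·δu/u)² = (3×0.100)² = 0.0900
δQ/Q = √(0.0943) = 0.307
Q = 5.42e+06, so δQ = 0.307 × 5.42e+06 = 1.67e+06.

1.67e+06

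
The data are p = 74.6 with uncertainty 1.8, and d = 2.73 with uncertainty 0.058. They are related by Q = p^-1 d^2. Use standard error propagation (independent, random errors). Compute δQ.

Each factor contributes (exponent × relative error)² to (δQ/Q)²:
  (-1·δp/p)² = (-1×0.0241)² = 0.000582;  (2·δd/d)² = (2×0.0212)² = 0.00181
δQ/Q = √(0.00239) = 0.0489
Q = 0.0999, so δQ = 0.0489 × 0.0999 = 0.00488.

0.00488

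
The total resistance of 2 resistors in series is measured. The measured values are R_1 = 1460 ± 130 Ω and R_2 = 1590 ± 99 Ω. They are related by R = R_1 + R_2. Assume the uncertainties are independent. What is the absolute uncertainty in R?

R is a linear combination, so absolute uncertainties add in quadrature:
  (δR_1)² = 16900;  (δR_2)² = 9800
δR = √(26700) = 163 Ω

163 Ω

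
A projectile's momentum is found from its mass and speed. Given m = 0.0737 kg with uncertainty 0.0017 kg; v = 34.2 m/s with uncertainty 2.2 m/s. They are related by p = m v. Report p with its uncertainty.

Products/powers → add relative errors in quadrature, weighted by exponent:
  (1·δm/m)² = (1×0.0231)² = 0.000532;  (1·δv/v)² = (1×0.0643)² = 0.00414
δp/p = √(0.00467) = 0.0683
p = 2.52 kg·m/s, so δp = 0.0683 × 2.52 = 0.172 kg·m/s.

2.52 ± 0.172 kg·m/s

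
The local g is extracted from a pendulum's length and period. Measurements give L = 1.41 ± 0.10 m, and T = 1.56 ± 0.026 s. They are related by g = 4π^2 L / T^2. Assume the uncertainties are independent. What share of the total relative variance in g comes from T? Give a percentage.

(δg/g)² = (1·δL/L)² + (-2·δT/T)²
  L term: (1×0.0709)² = 0.00503
  T term: (-2×0.0167)² = 0.00111
Total = 0.00614. Share from T = 0.00111/0.00614 = 0.181.

18.1%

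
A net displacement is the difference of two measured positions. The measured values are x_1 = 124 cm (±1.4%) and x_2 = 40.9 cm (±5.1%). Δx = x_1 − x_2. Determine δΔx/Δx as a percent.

3.27%

Absolute uncertainties add in quadrature for a linear combination:
  (δx_1)² = 3.01;  (δx_2)² = 4.35
δΔx = √(7.36) = 2.71 cm
Δx = 83.1 cm, so δΔx/Δx = 2.71/83.1 = 0.0327.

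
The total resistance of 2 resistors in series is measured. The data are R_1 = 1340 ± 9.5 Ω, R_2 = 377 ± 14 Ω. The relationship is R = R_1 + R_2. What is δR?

Each term contributes (cᵢ δxᵢ)² to (δR)²:
  (δR_1)² = 90.2;  (δR_2)² = 196
δR = √(286) = 16.9 Ω

16.9 Ω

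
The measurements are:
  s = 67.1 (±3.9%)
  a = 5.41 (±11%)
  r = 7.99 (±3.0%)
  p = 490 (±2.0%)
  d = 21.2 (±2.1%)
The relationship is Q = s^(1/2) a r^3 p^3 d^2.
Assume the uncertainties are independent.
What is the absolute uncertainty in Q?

Since Q is a product/quotient, work with relative uncertainties:
  (½·δs/s)² = (0.5×0.0390)² = 0.000380;  (1·δa/a)² = (1×0.110)² = 0.0121;  (3·δr/r)² = (3×0.0300)² = 0.00810;  (3·δp/p)² = (3×0.0200)² = 0.00360;  (2·δd/d)² = (2×0.0210)² = 0.00176
δQ/Q = √(0.0259) = 0.161
Q = 1.2e+15, so δQ = 0.161 × 1.2e+15 = 1.93e+14.

1.93e+14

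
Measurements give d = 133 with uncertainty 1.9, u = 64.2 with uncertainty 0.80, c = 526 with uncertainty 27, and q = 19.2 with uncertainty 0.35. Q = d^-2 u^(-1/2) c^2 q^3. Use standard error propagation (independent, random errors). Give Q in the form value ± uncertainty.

Q is a product of powers, so relative uncertainties combine in quadrature:
  (-2·δd/d)² = (-2×0.0143)² = 0.000816;  (−½·δu/u)² = (-0.5×0.0125)² = 3.88e-05;  (2·δc/c)² = (2×0.0513)² = 0.0105;  (3·δq/q)² = (3×0.0182)² = 0.00299
δQ/Q = √(0.0144) = 0.120
Q = 13800, so δQ = 0.120 × 13800 = 1660.

13800 ± 1660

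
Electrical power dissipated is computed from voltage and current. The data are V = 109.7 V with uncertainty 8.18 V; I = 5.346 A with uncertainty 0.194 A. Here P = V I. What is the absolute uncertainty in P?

P is a product of powers, so relative uncertainties combine in quadrature:
  (1·δV/V)² = (1×0.0746)² = 0.00556;  (1·δI/I)² = (1×0.0363)² = 0.00132
δP/P = √(0.00688) = 0.0829
P = 586.5 W, so δP = 0.0829 × 586.5 = 48.6 W.

48.6 W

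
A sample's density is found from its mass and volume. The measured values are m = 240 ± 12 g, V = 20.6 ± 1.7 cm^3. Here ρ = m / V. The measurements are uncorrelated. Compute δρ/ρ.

For a monomial ρ ∝ m, V^-1, fractional errors add in quadrature:
  (1·δm/m)² = (1×0.0500)² = 0.00250;  (-1·δV/V)² = (-1×0.0825)² = 0.00681
δρ/ρ = √(0.00931) = 0.0965

0.0965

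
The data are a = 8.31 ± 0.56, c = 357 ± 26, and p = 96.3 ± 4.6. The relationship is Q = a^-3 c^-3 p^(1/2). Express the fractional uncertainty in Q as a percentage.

29.9%

For a monomial Q ∝ a^-3, c^-3, p^(1/2), fractional errors add in quadrature:
  (-3·δa/a)² = (-3×0.0674)² = 0.0409;  (-3·δc/c)² = (-3×0.0728)² = 0.0477;  (½·δp/p)² = (0.5×0.0478)² = 0.000570
δQ/Q = √(0.0892) = 0.299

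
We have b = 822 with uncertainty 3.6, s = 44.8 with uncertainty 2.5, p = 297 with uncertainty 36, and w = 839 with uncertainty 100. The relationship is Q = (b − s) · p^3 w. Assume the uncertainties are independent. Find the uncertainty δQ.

Let u = b − s = 777. δu = √(δb² + δs²) = √(13.0 + 6.25) = 4.38, so δu/u = 0.00564.
Q is then a monomial in u, p, w:
δQ/Q = √((δu/u)² + (3·δp/p)² + (1·δw/w)²) = √(3.18e-05 + 0.132 + 0.0142) = 0.383
Q = 1.71e+13, so δQ = 0.383 × 1.71e+13 = 6.54e+12.

6.54e+12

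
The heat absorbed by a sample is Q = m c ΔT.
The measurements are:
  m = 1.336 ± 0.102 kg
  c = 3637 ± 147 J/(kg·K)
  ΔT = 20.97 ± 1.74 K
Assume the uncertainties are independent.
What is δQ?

Relative error in a monomial: (δQ/Q)² = Σ (nᵢ · δxᵢ/xᵢ)².
  (1·δm/m)² = (1×0.0763)² = 0.00583;  (1·δc/c)² = (1×0.0404)² = 0.00163;  (1·δΔT/ΔT)² = (1×0.0830)² = 0.00688
δQ/Q = √(0.0143) = 0.120
Q = 101900 J, so δQ = 0.120 × 101900 = 12200 J.

12200 J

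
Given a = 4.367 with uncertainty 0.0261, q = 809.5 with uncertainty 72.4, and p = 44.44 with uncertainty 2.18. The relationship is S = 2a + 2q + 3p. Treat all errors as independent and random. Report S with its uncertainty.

1761 ± 145

For a sum/difference, combine absolute errors in quadrature:
  (2·δa)² = 0.00272;  (2·δq)² = 21000;  (3·δp)² = 42.8
δS = √(21000) = 145
S = 1761.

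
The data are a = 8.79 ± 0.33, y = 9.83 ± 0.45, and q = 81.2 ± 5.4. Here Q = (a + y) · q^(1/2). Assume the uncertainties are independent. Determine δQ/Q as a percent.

4.48%

Let u = a + y = 18.6. δu = √(δa² + δy²) = √(0.109 + 0.203) = 0.558, so δu/u = 0.0300.
Q is then a monomial in u, q:
δQ/Q = √((δu/u)² + (½·δq/q)²) = √(0.000898 + 0.00111) = 0.0448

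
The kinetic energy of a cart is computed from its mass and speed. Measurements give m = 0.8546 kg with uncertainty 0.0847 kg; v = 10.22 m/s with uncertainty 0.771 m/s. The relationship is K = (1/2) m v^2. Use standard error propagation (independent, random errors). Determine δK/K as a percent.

Products/powers → add relative errors in quadrature, weighted by exponent:
  (1·δm/m)² = (1×0.0991)² = 0.00982;  (2·δv/v)² = (2×0.0754)² = 0.0228
δK/K = √(0.0326) = 0.181

18.1%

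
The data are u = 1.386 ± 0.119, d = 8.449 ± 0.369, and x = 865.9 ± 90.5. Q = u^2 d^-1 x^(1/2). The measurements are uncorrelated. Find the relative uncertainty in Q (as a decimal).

Products/powers → add relative errors in quadrature, weighted by exponent:
  (2·δu/u)² = (2×0.0859)² = 0.0295;  (-1·δd/d)² = (-1×0.0437)² = 0.00191;  (½·δx/x)² = (0.5×0.105)² = 0.00273
δQ/Q = √(0.0341) = 0.185

0.185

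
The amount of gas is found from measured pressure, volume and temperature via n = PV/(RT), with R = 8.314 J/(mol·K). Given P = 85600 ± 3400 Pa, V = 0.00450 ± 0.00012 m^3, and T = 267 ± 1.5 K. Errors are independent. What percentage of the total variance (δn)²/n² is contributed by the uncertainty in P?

68.0%

(δn/n)² = (1·δP/P)² + (1·δV/V)² + (-1·δT/T)²
  P term: (1×0.0397)² = 0.00158
  V term: (1×0.0267)² = 0.000711
  T term: (-1×0.00562)² = 3.16e-05
Total = 0.00232. Share from P = 0.00158/0.00232 = 0.680.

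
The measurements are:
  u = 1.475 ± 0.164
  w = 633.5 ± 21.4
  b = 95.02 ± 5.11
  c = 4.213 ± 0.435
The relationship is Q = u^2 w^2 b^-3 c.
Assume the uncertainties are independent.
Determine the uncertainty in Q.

1.29

Since Q is a product/quotient, work with relative uncertainties:
  (2·δu/u)² = (2×0.111)² = 0.0494;  (2·δw/w)² = (2×0.0338)² = 0.00456;  (-3·δb/b)² = (-3×0.0538)² = 0.0260;  (1·δc/c)² = (1×0.103)² = 0.0107
δQ/Q = √(0.0907) = 0.301
Q = 4.288, so δQ = 0.301 × 4.288 = 1.29.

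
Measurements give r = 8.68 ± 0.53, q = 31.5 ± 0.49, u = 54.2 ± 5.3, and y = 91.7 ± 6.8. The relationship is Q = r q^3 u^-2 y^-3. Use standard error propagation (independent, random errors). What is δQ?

Since Q is a product/quotient, work with relative uncertainties:
  (1·δr/r)² = (1×0.0611)² = 0.00373;  (3·δq/q)² = (3×0.0156)² = 0.00218;  (-2·δu/u)² = (-2×0.0978)² = 0.0382;  (-3·δy/y)² = (-3×0.0742)² = 0.0495
δQ/Q = √(0.0936) = 0.306
Q = 0.000120, so δQ = 0.306 × 0.000120 = 3.67e-05.

3.67e-05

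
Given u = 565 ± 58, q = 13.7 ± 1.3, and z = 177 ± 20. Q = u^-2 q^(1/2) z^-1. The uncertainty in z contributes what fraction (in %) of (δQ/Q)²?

22.3%

(δQ/Q)² = (-2·δu/u)² + (½·δq/q)² + (-1·δz/z)²
  u term: (-2×0.103)² = 0.0422
  q term: (0.5×0.0949)² = 0.00225
  z term: (-1×0.113)² = 0.0128
Total = 0.0572. Share from z = 0.0128/0.0572 = 0.223.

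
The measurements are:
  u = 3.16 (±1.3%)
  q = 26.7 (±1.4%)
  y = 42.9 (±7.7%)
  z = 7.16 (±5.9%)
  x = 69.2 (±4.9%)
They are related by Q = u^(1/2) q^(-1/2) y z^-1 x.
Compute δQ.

Relative error in a monomial: (δQ/Q)² = Σ (nᵢ · δxᵢ/xᵢ)².
  (½·δu/u)² = (0.5×0.0130)² = 4.23e-05;  (−½·δq/q)² = (-0.5×0.0140)² = 4.9e-05;  (1·δy/y)² = (1×0.0770)² = 0.00593;  (-1·δz/z)² = (-1×0.0590)² = 0.00348;  (1·δx/x)² = (1×0.0490)² = 0.00240
δQ/Q = √(0.0119) = 0.109
Q = 143, so δQ = 0.109 × 143 = 15.6.

15.6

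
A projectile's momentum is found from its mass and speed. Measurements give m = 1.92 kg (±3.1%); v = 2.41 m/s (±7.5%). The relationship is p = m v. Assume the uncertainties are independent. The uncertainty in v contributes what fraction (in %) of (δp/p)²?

85.4%

(δp/p)² = (1·δm/m)² + (1·δv/v)²
  m term: (1×0.0310)² = 0.000961
  v term: (1×0.0750)² = 0.00562
Total = 0.00659. Share from v = 0.00562/0.00659 = 0.854.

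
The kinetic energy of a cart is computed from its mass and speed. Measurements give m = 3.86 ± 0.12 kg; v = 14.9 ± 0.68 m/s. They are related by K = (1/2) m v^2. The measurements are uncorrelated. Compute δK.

41.3 J

For a monomial K ∝ m, v^2, fractional errors add in quadrature:
  (1·δm/m)² = (1×0.0311)² = 0.000966;  (2·δv/v)² = (2×0.0456)² = 0.00833
δK/K = √(0.00930) = 0.0964
K = 428 J, so δK = 0.0964 × 428 = 41.3 J.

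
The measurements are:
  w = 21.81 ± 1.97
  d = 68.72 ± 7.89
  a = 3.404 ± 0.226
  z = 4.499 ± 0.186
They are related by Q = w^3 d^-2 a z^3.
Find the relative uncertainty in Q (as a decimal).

0.382

Products/powers → add relative errors in quadrature, weighted by exponent:
  (3·δw/w)² = (3×0.0903)² = 0.0734;  (-2·δd/d)² = (-2×0.115)² = 0.0527;  (1·δa/a)² = (1×0.0664)² = 0.00441;  (3·δz/z)² = (3×0.0413)² = 0.0154
δQ/Q = √(0.146) = 0.382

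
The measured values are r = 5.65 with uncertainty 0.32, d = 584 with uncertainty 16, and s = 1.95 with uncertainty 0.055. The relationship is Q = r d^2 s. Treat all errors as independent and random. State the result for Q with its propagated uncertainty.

(3.76 ± 0.315) × 10^6

Each factor contributes (exponent × relative error)² to (δQ/Q)²:
  (1·δr/r)² = (1×0.0566)² = 0.00321;  (2·δd/d)² = (2×0.0274)² = 0.00300;  (1·δs/s)² = (1×0.0282)² = 0.000796
δQ/Q = √(0.00701) = 0.0837
Q = 3.76e+06, so δQ = 0.0837 × 3.76e+06 = 3.15e+05.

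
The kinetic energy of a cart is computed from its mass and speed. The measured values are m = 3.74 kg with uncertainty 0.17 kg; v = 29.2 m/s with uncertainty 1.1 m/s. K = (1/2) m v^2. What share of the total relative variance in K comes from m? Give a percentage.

26.7%

(δK/K)² = (1·δm/m)² + (2·δv/v)²
  m term: (1×0.0455)² = 0.00207
  v term: (2×0.0377)² = 0.00568
Total = 0.00774. Share from m = 0.00207/0.00774 = 0.267.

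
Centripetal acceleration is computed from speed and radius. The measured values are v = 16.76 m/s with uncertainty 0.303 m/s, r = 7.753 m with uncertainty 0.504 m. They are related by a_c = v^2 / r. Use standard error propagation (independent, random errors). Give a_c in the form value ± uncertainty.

For a monomial a_c ∝ v^2, r^-1, fractional errors add in quadrature:
  (2·δv/v)² = (2×0.0181)² = 0.00131;  (-1·δr/r)² = (-1×0.0650)² = 0.00423
δa_c/a_c = √(0.00553) = 0.0744
a_c = 36.23 m/s^2, so δa_c = 0.0744 × 36.23 = 2.70 m/s^2.

36.23 ± 2.70 m/s^2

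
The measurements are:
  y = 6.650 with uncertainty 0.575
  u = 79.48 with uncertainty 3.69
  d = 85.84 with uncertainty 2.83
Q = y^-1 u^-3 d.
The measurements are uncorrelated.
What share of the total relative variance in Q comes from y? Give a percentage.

26.7%

(δQ/Q)² = (-1·δy/y)² + (-3·δu/u)² + (1·δd/d)²
  y term: (-1×0.0865)² = 0.00748
  u term: (-3×0.0464)² = 0.0194
  d term: (1×0.0330)² = 0.00109
Total = 0.0280. Share from y = 0.00748/0.0280 = 0.267.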